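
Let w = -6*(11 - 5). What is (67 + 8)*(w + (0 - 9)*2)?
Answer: -4050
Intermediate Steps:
w = -36 (w = -6*6 = -36)
(67 + 8)*(w + (0 - 9)*2) = (67 + 8)*(-36 + (0 - 9)*2) = 75*(-36 - 9*2) = 75*(-36 - 18) = 75*(-54) = -4050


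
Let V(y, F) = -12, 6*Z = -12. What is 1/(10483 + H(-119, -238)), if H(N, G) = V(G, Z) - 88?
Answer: 1/10383 ≈ 9.6311e-5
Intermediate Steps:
Z = -2 (Z = (1/6)*(-12) = -2)
H(N, G) = -100 (H(N, G) = -12 - 88 = -100)
1/(10483 + H(-119, -238)) = 1/(10483 - 100) = 1/10383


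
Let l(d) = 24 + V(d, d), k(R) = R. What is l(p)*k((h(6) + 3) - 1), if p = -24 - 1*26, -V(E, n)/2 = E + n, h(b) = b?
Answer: 1792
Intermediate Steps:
V(E, n) = -2*E - 2*n (V(E, n) = -2*(E + n) = -2*E - 2*n)
p = -50 (p = -24 - 26 = -50)
l(d) = 24 - 4*d (l(d) = 24 + (-2*d - 2*d) = 24 - 4*d)
l(p)*k((h(6) + 3) - 1) = (24 - 4*(-50))*((6 + 3) - 1) = (24 + 200)*(9 - 1) = 224*8 = 1792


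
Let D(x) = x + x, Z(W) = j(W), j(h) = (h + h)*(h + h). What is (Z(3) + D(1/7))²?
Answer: 64516/49 ≈ 1316.7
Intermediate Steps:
j(h) = 4*h² (j(h) = (2*h)*(2*h) = 4*h²)
Z(W) = 4*W²
D(x) = 2*x
(Z(3) + D(1/7))² = (4*3² + 2/7)² = (4*9 + 2*(⅐))² = (36 + 2/7)² = (254/7)² = 64516/49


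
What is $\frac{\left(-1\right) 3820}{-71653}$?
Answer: $\frac{3820}{71653} \approx 0.053312$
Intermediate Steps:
$\frac{\left(-1\right) 3820}{-71653} = \left(-3820\right) \left(- \frac{1}{71653}\right) = \frac{3820}{71653}$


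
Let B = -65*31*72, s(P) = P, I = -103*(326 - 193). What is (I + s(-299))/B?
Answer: 2333/24180 ≈ 0.096485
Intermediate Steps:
I = -13699 (I = -103*133 = -13699)
B = -145080 (B = -2015*72 = -145080)
(I + s(-299))/B = (-13699 - 299)/(-145080) = -13998*(-1/145080) = 2333/24180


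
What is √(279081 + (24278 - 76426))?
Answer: √226933 ≈ 476.38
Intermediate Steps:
√(279081 + (24278 - 76426)) = √(279081 - 52148) = √226933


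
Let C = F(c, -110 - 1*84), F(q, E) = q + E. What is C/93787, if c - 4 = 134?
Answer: -56/93787 ≈ -0.00059710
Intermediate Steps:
c = 138 (c = 4 + 134 = 138)
F(q, E) = E + q
C = -56 (C = (-110 - 1*84) + 138 = (-110 - 84) + 138 = -194 + 138 = -56)
C/93787 = -56/93787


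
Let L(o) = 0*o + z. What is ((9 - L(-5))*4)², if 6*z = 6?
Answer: 1024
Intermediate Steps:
z = 1 (z = (⅙)*6 = 1)
L(o) = 1 (L(o) = 0*o + 1 = 0 + 1 = 1)
((9 - L(-5))*4)² = ((9 - 1*1)*4)² = ((9 - 1)*4)² = (8*4)² = 32² = 1024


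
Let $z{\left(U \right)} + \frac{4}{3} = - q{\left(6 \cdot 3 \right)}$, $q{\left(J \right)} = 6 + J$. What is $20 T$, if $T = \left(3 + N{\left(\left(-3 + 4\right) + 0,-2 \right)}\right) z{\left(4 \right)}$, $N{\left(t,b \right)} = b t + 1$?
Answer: $- \frac{3040}{3} \approx -1013.3$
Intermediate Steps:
$z{\left(U \right)} = - \frac{76}{3}$ ($z{\left(U \right)} = - \frac{4}{3} - \left(6 + 6 \cdot 3\right) = - \frac{4}{3} - \left(6 + 18\right) = - \frac{4}{3} - 24 = - \frac{76}{3}$)
$N{\left(t,b \right)} = 1 + b t$
$T = - \frac{152}{3}$ ($T = \left(3 + \left(1 - 2 \left(\left(-3 + 4\right) + 0\right)\right)\right) \left(- \frac{76}{3}\right) = \left(3 + \left(1 - 2 \left(1 + 0\right)\right)\right) \left(- \frac{76}{3}\right) = \left(3 + \left(1 - 2\right)\right) \left(- \frac{76}{3}\right) = \left(3 - 1\right) \left(- \frac{76}{3}\right) = 2 \left(- \frac{76}{3}\right) = - \frac{152}{3} \approx -50.667$)
$20 T = 20 \left(- \frac{152}{3}\right) = - \frac{3040}{3}$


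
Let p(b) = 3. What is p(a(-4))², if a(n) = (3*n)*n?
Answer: 9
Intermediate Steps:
a(n) = 3*n²
p(a(-4))² = 3² = 9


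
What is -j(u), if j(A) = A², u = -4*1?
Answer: -16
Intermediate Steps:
u = -4
-j(u) = -1*(-4)² = -1*16 = -16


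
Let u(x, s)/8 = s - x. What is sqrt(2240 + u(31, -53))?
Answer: 28*sqrt(2) ≈ 39.598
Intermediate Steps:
u(x, s) = -8*x + 8*s (u(x, s) = 8*(s - x) = -8*x + 8*s)
sqrt(2240 + u(31, -53)) = sqrt(2240 + (-8*31 + 8*(-53))) = sqrt(2240 + (-248 - 424)) = sqrt(2240 - 672) = sqrt(1568) = 28*sqrt(2)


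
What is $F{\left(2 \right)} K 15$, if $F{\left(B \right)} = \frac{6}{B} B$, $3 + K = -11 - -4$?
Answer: $-900$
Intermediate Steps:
$K = -10$ ($K = -3 - 7 = -10$)
$F{\left(B \right)} = 6$
$F{\left(2 \right)} K 15 = 6 \left(-10\right) 15 = \left(-60\right) 15 = -900$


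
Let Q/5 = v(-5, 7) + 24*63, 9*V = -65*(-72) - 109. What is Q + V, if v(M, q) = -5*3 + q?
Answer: 72251/9 ≈ 8027.9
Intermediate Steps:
v(M, q) = -15 + q
V = 4571/9 (V = (-65*(-72) - 109)/9 = (4680 - 109)/9 = (⅑)*4571 = 4571/9 ≈ 507.89)
Q = 7520 (Q = 5*((-15 + 7) + 24*63) = 5*(-8 + 1512) = 5*1504 = 7520)
Q + V = 7520 + 4571/9 = 72251/9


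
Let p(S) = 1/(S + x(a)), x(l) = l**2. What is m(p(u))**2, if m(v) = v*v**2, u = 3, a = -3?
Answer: 1/2985984 ≈ 3.3490e-7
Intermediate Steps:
p(S) = 1/(9 + S) (p(S) = 1/(S + (-3)**2) = 1/(S + 9) = 1/(9 + S))
m(v) = v**3
m(p(u))**2 = ((1/(9 + 3))**3)**2 = ((1/12)**3)**2 = (1/1728)**2 = 1/2985984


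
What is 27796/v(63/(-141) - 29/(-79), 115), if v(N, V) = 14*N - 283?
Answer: -103206548/1054923 ≈ -97.833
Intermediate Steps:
v(N, V) = -283 + 14*N
27796/v(63/(-141) - 29/(-79), 115) = 27796/(-283 + 14*(63/(-141) - 29/(-79))) = 27796/(-283 + 14*(63*(-1/141) - 29*(-1/79))) = 27796/(-283 + 14*(-21/47 + 29/79)) = 27796/(-283 + 14*(-296/3713)) = 27796/(-283 - 4144/3713) = 27796/(-1054923/3713) = 27796*(-3713/1054923) = -103206548/1054923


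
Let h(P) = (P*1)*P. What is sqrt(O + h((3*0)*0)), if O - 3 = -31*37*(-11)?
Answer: 2*sqrt(3155) ≈ 112.34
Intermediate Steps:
O = 12620 (O = 3 - 31*37*(-11) = 3 - 1147*(-11) = 3 + 12617 = 12620)
h(P) = P**2 (h(P) = P*P = P**2)
sqrt(O + h((3*0)*0)) = sqrt(12620 + ((3*0)*0)**2) = sqrt(12620 + (0*0)**2) = sqrt(12620 + 0**2) = sqrt(12620 + 0) = sqrt(12620) = 2*sqrt(3155)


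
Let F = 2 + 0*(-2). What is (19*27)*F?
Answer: 1026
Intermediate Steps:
F = 2 (F = 2 + 0 = 2)
(19*27)*F = (19*27)*2 = 513*2 = 1026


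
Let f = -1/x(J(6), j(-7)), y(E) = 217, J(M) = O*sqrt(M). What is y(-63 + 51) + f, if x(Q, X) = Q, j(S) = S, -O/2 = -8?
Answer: 217 - sqrt(6)/96 ≈ 216.97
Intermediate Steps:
O = 16 (O = -2*(-8) = 16)
J(M) = 16*sqrt(M)
f = -sqrt(6)/96 (f = -1/(16*sqrt(6)) = -sqrt(6)/96 ≈ -0.025516)
y(-63 + 51) + f = 217 - sqrt(6)/96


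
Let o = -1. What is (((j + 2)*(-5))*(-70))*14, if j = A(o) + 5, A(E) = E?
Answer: 29400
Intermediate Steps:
j = 4 (j = -1 + 5 = 4)
(((j + 2)*(-5))*(-70))*14 = (((4 + 2)*(-5))*(-70))*14 = ((6*(-5))*(-70))*14 = -30*(-70)*14 = 2100*14 = 29400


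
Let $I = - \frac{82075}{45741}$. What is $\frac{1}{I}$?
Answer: $- \frac{45741}{82075} \approx -0.55731$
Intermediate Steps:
$I = - \frac{82075}{45741}$ ($I = \left(-82075\right) \frac{1}{45741} = - \frac{82075}{45741} \approx -1.7943$)
$\frac{1}{I} = \frac{1}{- \frac{82075}{45741}} = - \frac{45741}{82075}$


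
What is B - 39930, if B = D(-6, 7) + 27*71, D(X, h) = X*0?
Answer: -38013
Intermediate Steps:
D(X, h) = 0
B = 1917 (B = 0 + 27*71 = 0 + 1917 = 1917)
B - 39930 = 1917 - 39930 = -38013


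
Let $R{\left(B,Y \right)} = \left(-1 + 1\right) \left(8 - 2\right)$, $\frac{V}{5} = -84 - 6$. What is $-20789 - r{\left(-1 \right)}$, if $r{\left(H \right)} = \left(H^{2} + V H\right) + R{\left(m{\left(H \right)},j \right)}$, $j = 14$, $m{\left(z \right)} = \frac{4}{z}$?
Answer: $-21240$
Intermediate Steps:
$V = -450$ ($V = 5 \left(-84 - 6\right) = 5 \left(-90\right) = -450$)
$R{\left(B,Y \right)} = 0$ ($R{\left(B,Y \right)} = 0 \cdot 6 = 0$)
$r{\left(H \right)} = H^{2} - 450 H$ ($r{\left(H \right)} = \left(H^{2} - 450 H\right) + 0 = H^{2} - 450 H$)
$-20789 - r{\left(-1 \right)} = -20789 - - (-450 - 1) = -20789 - \left(-1\right) \left(-451\right) = -20789 - 451 = -21240$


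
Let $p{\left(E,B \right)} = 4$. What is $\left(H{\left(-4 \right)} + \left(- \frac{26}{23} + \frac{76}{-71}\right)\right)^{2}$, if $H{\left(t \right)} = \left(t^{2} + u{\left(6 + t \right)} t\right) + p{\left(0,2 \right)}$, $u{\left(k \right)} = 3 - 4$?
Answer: $\frac{1267217604}{2666689} \approx 475.2$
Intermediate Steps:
$u{\left(k \right)} = -1$
$H{\left(t \right)} = 4 + t^{2} - t$ ($H{\left(t \right)} = \left(t^{2} - t\right) + 4 = 4 + t^{2} - t$)
$\left(H{\left(-4 \right)} + \left(- \frac{26}{23} + \frac{76}{-71}\right)\right)^{2} = \left(\left(4 + \left(-4\right)^{2} - -4\right) + \left(- \frac{26}{23} + \frac{76}{-71}\right)\right)^{2} = \left(\left(4 + 16 + 4\right) + \left(\left(-26\right) \frac{1}{23} + 76 \left(- \frac{1}{71}\right)\right)\right)^{2} = \left(24 - \frac{3594}{1633}\right)^{2} = \left(\frac{35598}{1633}\right)^{2} = \frac{1267217604}{2666689}$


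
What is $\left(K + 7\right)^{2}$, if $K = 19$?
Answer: $676$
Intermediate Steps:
$\left(K + 7\right)^{2} = \left(19 + 7\right)^{2} = 26^{2} = 676$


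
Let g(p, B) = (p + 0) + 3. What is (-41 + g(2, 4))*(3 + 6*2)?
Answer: -540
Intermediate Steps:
g(p, B) = 3 + p (g(p, B) = p + 3 = 3 + p)
(-41 + g(2, 4))*(3 + 6*2) = (-41 + (3 + 2))*(3 + 6*2) = (-41 + 5)*(3 + 12) = -36*15 = -540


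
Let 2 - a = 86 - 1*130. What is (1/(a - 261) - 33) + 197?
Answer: 35259/215 ≈ 164.00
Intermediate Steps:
a = 46 (a = 2 - (86 - 1*130) = 2 - (86 - 130) = 2 - 1*(-44) = 2 + 44 = 46)
(1/(a - 261) - 33) + 197 = (1/(46 - 261) - 33) + 197 = (1/(-215) - 33) + 197 = (-1/215 - 33) + 197 = -7096/215 + 197 = 35259/215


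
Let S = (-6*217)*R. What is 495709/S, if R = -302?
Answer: 495709/393204 ≈ 1.2607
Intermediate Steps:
S = 393204 (S = -6*217*(-302) = -1302*(-302) = 393204)
495709/S = 495709/393204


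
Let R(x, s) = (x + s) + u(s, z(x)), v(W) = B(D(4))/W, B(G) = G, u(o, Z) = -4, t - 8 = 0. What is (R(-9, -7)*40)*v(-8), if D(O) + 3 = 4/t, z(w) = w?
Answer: -250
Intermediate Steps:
t = 8 (t = 8 + 0 = 8)
D(O) = -5/2 (D(O) = -3 + 4/8 = -3 + 4*(⅛) = -3 + ½ = -5/2)
v(W) = -5/(2*W)
R(x, s) = -4 + s + x (R(x, s) = (x + s) - 4 = (s + x) - 4 = -4 + s + x)
(R(-9, -7)*40)*v(-8) = ((-4 - 7 - 9)*40)*(-5/2/(-8)) = (-20*40)*(-5/2*(-⅛)) = -800*5/16 = -250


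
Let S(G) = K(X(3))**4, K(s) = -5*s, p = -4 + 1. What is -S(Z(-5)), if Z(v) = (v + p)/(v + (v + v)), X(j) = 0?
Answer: 0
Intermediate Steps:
p = -3
Z(v) = (-3 + v)/(3*v) (Z(v) = (v - 3)/(v + (v + v)) = (-3 + v)/(v + 2*v) = (-3 + v)/((3*v)) = (-3 + v)*(1/(3*v)) = (-3 + v)/(3*v))
S(G) = 0 (S(G) = (-5*0)**4 = 0**4 = 0)
-S(Z(-5)) = -1*0 = 0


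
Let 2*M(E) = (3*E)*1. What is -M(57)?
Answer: -171/2 ≈ -85.500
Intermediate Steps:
M(E) = 3*E/2 (M(E) = ((3*E)*1)/2 = (3*E)/2 = 3*E/2)
-M(57) = -3*57/2 = -1*171/2 = -171/2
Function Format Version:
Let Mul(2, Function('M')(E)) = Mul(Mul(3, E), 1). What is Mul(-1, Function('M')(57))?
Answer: Rational(-171, 2) ≈ -85.500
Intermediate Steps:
Function('M')(E) = Mul(Rational(3, 2), E) (Function('M')(E) = Mul(Rational(1, 2), Mul(Mul(3, E), 1)) = Mul(Rational(1, 2), Mul(3, E)) = Mul(Rational(3, 2), E))
Mul(-1, Function('M')(57)) = Mul(-1, Mul(Rational(3, 2), 57)) = Mul(-1, Rational(171, 2)) = Rational(-171, 2)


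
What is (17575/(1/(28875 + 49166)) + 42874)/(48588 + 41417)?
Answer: 1371613449/90005 ≈ 15239.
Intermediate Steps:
(17575/(1/(28875 + 49166)) + 42874)/(48588 + 41417) = (17575/(1/78041) + 42874)/90005 = (17575/(1/78041) + 42874)*(1/90005) = (17575*78041 + 42874)*(1/90005) = (1371570575 + 42874)*(1/90005) = 1371613449*(1/90005) = 1371613449/90005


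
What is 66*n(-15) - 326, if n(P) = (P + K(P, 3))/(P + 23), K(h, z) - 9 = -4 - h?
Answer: -1139/4 ≈ -284.75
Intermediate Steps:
K(h, z) = 5 - h (K(h, z) = 9 + (-4 - h) = 5 - h)
n(P) = 5/(23 + P) (n(P) = (P + (5 - P))/(P + 23) = 5/(23 + P))
66*n(-15) - 326 = 66*(5/(23 - 15)) - 326 = 66*(5/8) - 326 = 165/4 - 326 = -1139/4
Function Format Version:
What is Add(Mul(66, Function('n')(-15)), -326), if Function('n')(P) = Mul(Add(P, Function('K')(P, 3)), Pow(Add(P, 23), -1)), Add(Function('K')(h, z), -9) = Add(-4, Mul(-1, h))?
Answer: Rational(-1139, 4) ≈ -284.75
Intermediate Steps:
Function('K')(h, z) = Add(5, Mul(-1, h)) (Function('K')(h, z) = Add(9, Add(-4, Mul(-1, h))) = Add(5, Mul(-1, h)))
Function('n')(P) = Mul(5, Pow(Add(23, P), -1)) (Function('n')(P) = Mul(Add(P, Add(5, Mul(-1, P))), Pow(Add(P, 23), -1)) = Mul(5, Pow(Add(23, P), -1)))
Add(Mul(66, Function('n')(-15)), -326) = Add(Mul(66, Mul(5, Pow(Add(23, -15), -1))), -326) = Add(Mul(66, Mul(5, Pow(8, -1))), -326) = Add(Mul(66, Mul(5, Rational(1, 8))), -326) = Add(Mul(66, Rational(5, 8)), -326) = Add(Rational(165, 4), -326) = Rational(-1139, 4)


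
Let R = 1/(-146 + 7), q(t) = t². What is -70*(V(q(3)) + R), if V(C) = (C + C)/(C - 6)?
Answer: -58310/139 ≈ -419.50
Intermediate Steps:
R = -1/139 (R = 1/(-139) = -1/139 ≈ -0.0071942)
V(C) = 2*C/(-6 + C) (V(C) = (2*C)/(-6 + C) = 2*C/(-6 + C))
-70*(V(q(3)) + R) = -70*(2*3²/(-6 + 3²) - 1/139) = -70*(2*9/(-6 + 9) - 1/139) = -70*(2*9/3 - 1/139) = -70*(2*9*(⅓) - 1/139) = -70*(6 - 1/139) = -70*833/139 = -58310/139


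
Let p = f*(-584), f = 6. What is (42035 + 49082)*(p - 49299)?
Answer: -4811250951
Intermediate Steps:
p = -3504 (p = 6*(-584) = -3504)
(42035 + 49082)*(p - 49299) = (42035 + 49082)*(-3504 - 49299) = 91117*(-52803) = -4811250951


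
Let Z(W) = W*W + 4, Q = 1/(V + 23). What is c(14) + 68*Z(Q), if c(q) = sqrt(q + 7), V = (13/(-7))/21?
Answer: 771720185/2835856 + sqrt(21) ≈ 276.71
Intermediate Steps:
V = -13/147 (V = (13*(-1/7))*(1/21) = -13/7*1/21 = -13/147 ≈ -0.088435)
c(q) = sqrt(7 + q)
Q = 147/3368 (Q = 1/(-13/147 + 23) = 1/(3368/147) = 147/3368 ≈ 0.043646)
Z(W) = 4 + W**2 (Z(W) = W**2 + 4 = 4 + W**2)
c(14) + 68*Z(Q) = sqrt(7 + 14) + 68*(4 + (147/3368)**2) = sqrt(21) + 68*(4 + 21609/11343424) = sqrt(21) + 68*(45395305/11343424) = sqrt(21) + 771720185/2835856 = 771720185/2835856 + sqrt(21)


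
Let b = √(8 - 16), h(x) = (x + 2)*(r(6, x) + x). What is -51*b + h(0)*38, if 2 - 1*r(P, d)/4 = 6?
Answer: -1216 - 102*I*√2 ≈ -1216.0 - 144.25*I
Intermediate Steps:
r(P, d) = -16 (r(P, d) = 8 - 4*6 = 8 - 24 = -16)
h(x) = (-16 + x)*(2 + x) (h(x) = (x + 2)*(-16 + x) = (2 + x)*(-16 + x) = (-16 + x)*(2 + x))
b = 2*I*√2 (b = √(-8) = 2*I*√2 ≈ 2.8284*I)
-51*b + h(0)*38 = -102*I*√2 + (-32 + 0² - 14*0)*38 = -102*I*√2 + (-32 + 0 + 0)*38 = -102*I*√2 - 32*38 = -102*I*√2 - 1216 = -1216 - 102*I*√2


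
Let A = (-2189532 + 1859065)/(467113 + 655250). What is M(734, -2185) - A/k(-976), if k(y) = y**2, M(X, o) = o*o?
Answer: 5104296092151287267/1069136057088 ≈ 4.7742e+6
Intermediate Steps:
M(X, o) = o**2
A = -330467/1122363 ≈ -0.29444
M(734, -2185) - A/k(-976) = (-2185)**2 - (-330467)/(1122363*((-976)**2)) = 4774225 - (-330467)/(1122363*952576) = 4774225 - 1*(-330467/1069136057088) = 4774225 + 330467/1069136057088 = 5104296092151287267/1069136057088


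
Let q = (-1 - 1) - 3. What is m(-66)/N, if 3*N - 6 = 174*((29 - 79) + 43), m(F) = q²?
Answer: -25/404 ≈ -0.061881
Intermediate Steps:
q = -5 (q = -2 - 3 = -5)
m(F) = 25 (m(F) = (-5)² = 25)
N = -404 (N = 2 + (174*((29 - 79) + 43))/3 = 2 + (174*(-50 + 43))/3 = 2 + (174*(-7))/3 = 2 + (⅓)*(-1218) = 2 - 406 = -404)
m(-66)/N = 25/(-404) = 25*(-1/404) = -25/404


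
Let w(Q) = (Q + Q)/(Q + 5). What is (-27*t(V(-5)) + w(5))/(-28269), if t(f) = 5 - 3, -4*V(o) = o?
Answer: 53/28269 ≈ 0.0018748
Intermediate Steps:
V(o) = -o/4
w(Q) = 2*Q/(5 + Q) (w(Q) = (2*Q)/(5 + Q) = 2*Q/(5 + Q))
t(f) = 2
(-27*t(V(-5)) + w(5))/(-28269) = (-27*2 + 2*5/(5 + 5))/(-28269) = (-54 + 2*5/10)*(-1/28269) = (-54 + 2*5*(1/10))*(-1/28269) = (-54 + 1)*(-1/28269) = -53*(-1/28269) = 53/28269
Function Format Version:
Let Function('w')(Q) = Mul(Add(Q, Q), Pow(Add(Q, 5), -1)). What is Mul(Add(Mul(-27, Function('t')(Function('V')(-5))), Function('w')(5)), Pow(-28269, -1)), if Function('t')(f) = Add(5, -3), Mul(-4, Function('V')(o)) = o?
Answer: Rational(53, 28269) ≈ 0.0018748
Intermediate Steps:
Function('V')(o) = Mul(Rational(-1, 4), o)
Function('w')(Q) = Mul(2, Q, Pow(Add(5, Q), -1)) (Function('w')(Q) = Mul(Mul(2, Q), Pow(Add(5, Q), -1)) = Mul(2, Q, Pow(Add(5, Q), -1)))
Function('t')(f) = 2
Mul(Add(Mul(-27, Function('t')(Function('V')(-5))), Function('w')(5)), Pow(-28269, -1)) = Mul(Add(Mul(-27, 2), Mul(2, 5, Pow(Add(5, 5), -1))), Pow(-28269, -1)) = Mul(Add(-54, Mul(2, 5, Pow(10, -1))), Rational(-1, 28269)) = Mul(Add(-54, Mul(2, 5, Rational(1, 10))), Rational(-1, 28269)) = Mul(Add(-54, 1), Rational(-1, 28269)) = Mul(-53, Rational(-1, 28269)) = Rational(53, 28269)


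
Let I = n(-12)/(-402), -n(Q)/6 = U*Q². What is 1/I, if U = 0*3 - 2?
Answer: -67/288 ≈ -0.23264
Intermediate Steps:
U = -2 (U = 0 - 2 = -2)
n(Q) = 12*Q² (n(Q) = -(-12)*Q² = 12*Q²)
I = -288/67 (I = (12*(-12)²)/(-402) = (12*144)*(-1/402) = 1728*(-1/402) = -288/67 ≈ -4.2985)
1/I = 1/(-288/67) = -67/288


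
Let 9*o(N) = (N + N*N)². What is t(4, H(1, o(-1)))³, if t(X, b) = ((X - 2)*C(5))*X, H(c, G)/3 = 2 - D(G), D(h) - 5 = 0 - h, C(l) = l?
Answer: 64000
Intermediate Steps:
o(N) = (N + N²)²/9 (o(N) = (N + N*N)²/9 = (N + N²)²/9)
D(h) = 5 - h (D(h) = 5 + (0 - h) = 5 - h)
H(c, G) = -9 + 3*G (H(c, G) = 3*(2 - (5 - G)) = 3*(2 + (-5 + G)) = 3*(-3 + G) = -9 + 3*G)
t(X, b) = X*(-10 + 5*X) (t(X, b) = ((X - 2)*5)*X = ((-2 + X)*5)*X = (-10 + 5*X)*X = X*(-10 + 5*X))
t(4, H(1, o(-1)))³ = (5*4*(-2 + 4))³ = (5*4*2)³ = 40³ = 64000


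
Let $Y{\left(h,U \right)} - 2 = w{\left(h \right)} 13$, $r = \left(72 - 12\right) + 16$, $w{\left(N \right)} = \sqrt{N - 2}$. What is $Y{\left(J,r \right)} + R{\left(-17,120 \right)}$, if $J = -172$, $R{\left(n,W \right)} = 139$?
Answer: $141 + 13 i \sqrt{174} \approx 141.0 + 171.48 i$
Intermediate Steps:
$w{\left(N \right)} = \sqrt{-2 + N}$
$r = 76$ ($r = 60 + 16 = 76$)
$Y{\left(h,U \right)} = 2 + 13 \sqrt{-2 + h}$ ($Y{\left(h,U \right)} = 2 + \sqrt{-2 + h} 13 = 2 + 13 \sqrt{-2 + h}$)
$Y{\left(J,r \right)} + R{\left(-17,120 \right)} = \left(2 + 13 \sqrt{-2 - 172}\right) + 139 = \left(2 + 13 \sqrt{-174}\right) + 139 = \left(2 + 13 i \sqrt{174}\right) + 139 = 141 + 13 i \sqrt{174}$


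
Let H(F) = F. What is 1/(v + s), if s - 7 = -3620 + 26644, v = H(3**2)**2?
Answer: 1/23112 ≈ 4.3268e-5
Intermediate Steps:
v = 81 (v = (3**2)**2 = 9**2 = 81)
s = 23031 (s = 7 + (-3620 + 26644) = 7 + 23024 = 23031)
1/(v + s) = 1/(81 + 23031) = 1/23112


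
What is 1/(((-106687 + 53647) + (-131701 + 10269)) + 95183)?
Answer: -1/79289 ≈ -1.2612e-5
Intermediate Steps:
1/(((-106687 + 53647) + (-131701 + 10269)) + 95183) = 1/((-53040 - 121432) + 95183) = 1/(-174472 + 95183) = 1/(-79289) = -1/79289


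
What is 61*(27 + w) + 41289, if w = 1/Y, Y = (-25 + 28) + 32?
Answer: 1502821/35 ≈ 42938.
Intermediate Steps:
Y = 35 (Y = 3 + 32 = 35)
w = 1/35 ≈ 0.028571
61*(27 + w) + 41289 = 61*(27 + 1/35) + 41289 = 61*(946/35) + 41289 = 57706/35 + 41289 = 1502821/35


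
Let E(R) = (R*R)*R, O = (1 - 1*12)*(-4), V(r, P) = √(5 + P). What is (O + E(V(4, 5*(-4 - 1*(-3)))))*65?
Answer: 2860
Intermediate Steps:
O = 44 (O = (1 - 12)*(-4) = -11*(-4) = 44)
E(R) = R³ (E(R) = R²*R = R³)
(O + E(V(4, 5*(-4 - 1*(-3)))))*65 = (44 + (√(5 + 5*(-4 - 1*(-3))))³)*65 = (44 + (√(5 + 5*(-4 + 3)))³)*65 = (44 + (√(5 + 5*(-1)))³)*65 = (44 + (√(5 - 5))³)*65 = (44 + (√0)³)*65 = (44 + 0³)*65 = (44 + 0)*65 = 44*65 = 2860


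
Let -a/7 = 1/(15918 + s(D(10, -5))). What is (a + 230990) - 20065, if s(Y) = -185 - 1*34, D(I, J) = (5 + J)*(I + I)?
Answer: 3311311568/15699 ≈ 2.1093e+5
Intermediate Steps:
D(I, J) = 2*I*(5 + J) (D(I, J) = (5 + J)*(2*I) = 2*I*(5 + J))
s(Y) = -219 (s(Y) = -185 - 34 = -219)
a = -7/15699 (a = -7/(15918 - 219) = -7/15699 ≈ -0.00044589)
(a + 230990) - 20065 = (-7/15699 + 230990) - 20065 = 3626312003/15699 - 20065 = 3311311568/15699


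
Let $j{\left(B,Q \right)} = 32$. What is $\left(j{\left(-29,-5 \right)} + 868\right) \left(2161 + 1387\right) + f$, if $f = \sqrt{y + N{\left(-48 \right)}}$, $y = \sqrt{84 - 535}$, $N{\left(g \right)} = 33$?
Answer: $3193200 + \sqrt{33 + i \sqrt{451}} \approx 3.1932 \cdot 10^{6} + 1.7668 i$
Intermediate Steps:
$y = i \sqrt{451}$ ($y = \sqrt{-451} = i \sqrt{451} \approx 21.237 i$)
$f = \sqrt{33 + i \sqrt{451}}$ ($f = \sqrt{i \sqrt{451} + 33} = \sqrt{33 + i \sqrt{451}} \approx 6.0101 + 1.7668 i$)
$\left(j{\left(-29,-5 \right)} + 868\right) \left(2161 + 1387\right) + f = \left(32 + 868\right) \left(2161 + 1387\right) + \sqrt{33 + i \sqrt{451}} = 900 \cdot 3548 + \sqrt{33 + i \sqrt{451}} = 3193200 + \sqrt{33 + i \sqrt{451}}$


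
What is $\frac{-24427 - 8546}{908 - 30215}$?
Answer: $\frac{10991}{9769} \approx 1.1251$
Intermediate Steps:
$\frac{-24427 - 8546}{908 - 30215} = - \frac{32973}{-29307} = \left(-32973\right) \left(- \frac{1}{29307}\right) = \frac{10991}{9769}$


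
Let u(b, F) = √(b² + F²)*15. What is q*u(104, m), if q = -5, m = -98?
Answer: -150*√5105 ≈ -10717.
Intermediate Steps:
u(b, F) = 15*√(F² + b²) (u(b, F) = √(F² + b²)*15 = 15*√(F² + b²))
q*u(104, m) = -75*√((-98)² + 104²) = -75*√(9604 + 10816) = -75*√20420 = -75*2*√5105 = -150*√5105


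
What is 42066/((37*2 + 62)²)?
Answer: 21033/9248 ≈ 2.2743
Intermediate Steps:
42066/((37*2 + 62)²) = 42066/((74 + 62)²) = 42066/(136²) = 42066/18496 = 42066*(1/18496) = 21033/9248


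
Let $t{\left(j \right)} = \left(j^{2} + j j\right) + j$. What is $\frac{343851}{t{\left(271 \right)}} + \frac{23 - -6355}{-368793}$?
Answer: $\frac{13985700001}{6029888481} \approx 2.3194$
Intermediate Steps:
$t{\left(j \right)} = j + 2 j^{2}$ ($t{\left(j \right)} = \left(j^{2} + j^{2}\right) + j = 2 j^{2} + j = j + 2 j^{2}$)
$\frac{343851}{t{\left(271 \right)}} + \frac{23 - -6355}{-368793} = \frac{343851}{271 \left(1 + 2 \cdot 271\right)} + \frac{23 - -6355}{-368793} = \frac{343851}{271 \left(1 + 542\right)} + \left(23 + 6355\right) \left(- \frac{1}{368793}\right) = \frac{343851}{271 \cdot 543} + 6378 \left(- \frac{1}{368793}\right) = \frac{343851}{147153} - \frac{2126}{122931} = 343851 \cdot \frac{1}{147153} - \frac{2126}{122931} = \frac{114617}{49051} - \frac{2126}{122931} = \frac{13985700001}{6029888481}$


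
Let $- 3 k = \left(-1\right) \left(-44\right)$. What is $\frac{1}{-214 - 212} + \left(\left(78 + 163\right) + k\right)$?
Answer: $\frac{32139}{142} \approx 226.33$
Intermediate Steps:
$k = - \frac{44}{3}$ ($k = - \frac{\left(-1\right) \left(-44\right)}{3} = \left(- \frac{1}{3}\right) 44 = - \frac{44}{3} \approx -14.667$)
$\frac{1}{-214 - 212} + \left(\left(78 + 163\right) + k\right) = \frac{1}{-214 - 212} + \left(\left(78 + 163\right) - \frac{44}{3}\right) = \frac{1}{-426} + \left(241 - \frac{44}{3}\right) = - \frac{1}{426} + \frac{679}{3} = \frac{32139}{142}$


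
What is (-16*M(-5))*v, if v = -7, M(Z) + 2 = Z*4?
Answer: -2464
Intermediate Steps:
M(Z) = -2 + 4*Z (M(Z) = -2 + Z*4 = -2 + 4*Z)
(-16*M(-5))*v = -16*(-2 + 4*(-5))*(-7) = -16*(-2 - 20)*(-7) = -16*(-22)*(-7) = 352*(-7) = -2464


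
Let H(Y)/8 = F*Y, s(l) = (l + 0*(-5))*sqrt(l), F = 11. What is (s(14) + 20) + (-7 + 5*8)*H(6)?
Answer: 17444 + 14*sqrt(14) ≈ 17496.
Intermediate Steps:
s(l) = l**(3/2) (s(l) = (l + 0)*sqrt(l) = l*sqrt(l) = l**(3/2))
H(Y) = 88*Y (H(Y) = 8*(11*Y) = 88*Y)
(s(14) + 20) + (-7 + 5*8)*H(6) = (14**(3/2) + 20) + (-7 + 5*8)*(88*6) = (14*sqrt(14) + 20) + (-7 + 40)*528 = (20 + 14*sqrt(14)) + 33*528 = (20 + 14*sqrt(14)) + 17424 = 17444 + 14*sqrt(14)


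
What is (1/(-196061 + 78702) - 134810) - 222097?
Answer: -41886248614/117359 ≈ -3.5691e+5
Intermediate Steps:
(1/(-196061 + 78702) - 134810) - 222097 = (1/(-117359) - 134810) - 222097 = (-1/117359 - 134810) - 222097 = -15821166791/117359 - 222097 = -41886248614/117359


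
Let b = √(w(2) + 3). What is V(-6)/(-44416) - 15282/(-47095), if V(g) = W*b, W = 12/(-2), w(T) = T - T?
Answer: 15282/47095 + 3*√3/22208 ≈ 0.32473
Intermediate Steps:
w(T) = 0
b = √3 (b = √(0 + 3) = √3 ≈ 1.7320)
W = -6 (W = 12*(-½) = -6)
V(g) = -6*√3
V(-6)/(-44416) - 15282/(-47095) = -6*√3/(-44416) - 15282/(-47095) = -6*√3*(-1/44416) - 15282*(-1/47095) = 3*√3/22208 + 15282/47095 = 15282/47095 + 3*√3/22208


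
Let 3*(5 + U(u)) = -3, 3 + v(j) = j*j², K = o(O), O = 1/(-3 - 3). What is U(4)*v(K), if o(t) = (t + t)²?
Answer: 4372/243 ≈ 17.992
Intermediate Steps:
O = -⅙ (O = 1/(-6) = -⅙ ≈ -0.16667)
o(t) = 4*t² (o(t) = (2*t)² = 4*t²)
K = ⅑ (K = 4*(-⅙)² = 4*(1/36) = ⅑ ≈ 0.11111)
v(j) = -3 + j³ (v(j) = -3 + j*j² = -3 + j³)
U(u) = -6 (U(u) = -5 + (⅓)*(-3) = -5 - 1 = -6)
U(4)*v(K) = -6*(-3 + (⅑)³) = -6*(-3 + 1/729) = -6*(-2186/729) = 4372/243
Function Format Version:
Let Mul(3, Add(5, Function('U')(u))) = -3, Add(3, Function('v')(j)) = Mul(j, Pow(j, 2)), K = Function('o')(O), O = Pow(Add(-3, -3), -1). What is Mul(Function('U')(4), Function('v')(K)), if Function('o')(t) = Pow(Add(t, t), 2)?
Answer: Rational(4372, 243) ≈ 17.992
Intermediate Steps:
O = Rational(-1, 6) (O = Pow(-6, -1) = Rational(-1, 6) ≈ -0.16667)
Function('o')(t) = Mul(4, Pow(t, 2)) (Function('o')(t) = Pow(Mul(2, t), 2) = Mul(4, Pow(t, 2)))
K = Rational(1, 9) (K = Mul(4, Pow(Rational(-1, 6), 2)) = Mul(4, Rational(1, 36)) = Rational(1, 9) ≈ 0.11111)
Function('v')(j) = Add(-3, Pow(j, 3)) (Function('v')(j) = Add(-3, Mul(j, Pow(j, 2))) = Add(-3, Pow(j, 3)))
Function('U')(u) = -6 (Function('U')(u) = Add(-5, Mul(Rational(1, 3), -3)) = Add(-5, -1) = -6)
Mul(Function('U')(4), Function('v')(K)) = Mul(-6, Add(-3, Pow(Rational(1, 9), 3))) = Mul(-6, Add(-3, Rational(1, 729))) = Mul(-6, Rational(-2186, 729)) = Rational(4372, 243)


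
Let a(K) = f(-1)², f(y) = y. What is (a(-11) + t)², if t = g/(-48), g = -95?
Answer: 20449/2304 ≈ 8.8754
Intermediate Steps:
t = 95/48 (t = -95/(-48) = -95*(-1/48) = 95/48 ≈ 1.9792)
a(K) = 1 (a(K) = (-1)² = 1)
(a(-11) + t)² = (1 + 95/48)² = (143/48)² = 20449/2304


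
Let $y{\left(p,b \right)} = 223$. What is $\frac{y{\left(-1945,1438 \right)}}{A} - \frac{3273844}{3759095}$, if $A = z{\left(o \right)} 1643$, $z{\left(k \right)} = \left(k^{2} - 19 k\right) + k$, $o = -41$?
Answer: $- \frac{13010782970763}{14940211072615} \approx -0.87086$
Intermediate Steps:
$z{\left(k \right)} = k^{2} - 18 k$
$A = 3974417$ ($A = - 41 \left(-18 - 41\right) 1643 = \left(-41\right) \left(-59\right) 1643 = 2419 \cdot 1643 = 3974417$)
$\frac{y{\left(-1945,1438 \right)}}{A} - \frac{3273844}{3759095} = \frac{223}{3974417} - \frac{3273844}{3759095} = - \frac{13010782970763}{14940211072615}$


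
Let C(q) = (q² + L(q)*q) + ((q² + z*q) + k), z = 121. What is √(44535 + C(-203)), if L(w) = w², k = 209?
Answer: 6*I*√229523 ≈ 2874.5*I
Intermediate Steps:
C(q) = 209 + q³ + 2*q² + 121*q (C(q) = (q² + q²*q) + ((q² + 121*q) + 209) = (q² + q³) + (209 + q² + 121*q) = 209 + q³ + 2*q² + 121*q)
√(44535 + C(-203)) = √(44535 + (209 + (-203)³ + 2*(-203)² + 121*(-203))) = √(44535 + (209 - 8365427 + 2*41209 - 24563)) = √(44535 + (209 - 8365427 + 82418 - 24563)) = √(44535 - 8307363) = √(-8262828) = 6*I*√229523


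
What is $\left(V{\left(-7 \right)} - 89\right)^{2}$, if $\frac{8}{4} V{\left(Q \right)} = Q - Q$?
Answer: $7921$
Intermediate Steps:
$V{\left(Q \right)} = 0$ ($V{\left(Q \right)} = \frac{Q - Q}{2} = \frac{1}{2} \cdot 0 = 0$)
$\left(V{\left(-7 \right)} - 89\right)^{2} = \left(0 - 89\right)^{2} = \left(-89\right)^{2} = 7921$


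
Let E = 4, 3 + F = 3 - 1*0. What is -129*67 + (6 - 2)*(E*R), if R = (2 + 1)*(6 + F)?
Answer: -8355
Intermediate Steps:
F = 0 (F = -3 + (3 - 1*0) = -3 + (3 + 0) = -3 + 3 = 0)
R = 18 (R = (2 + 1)*(6 + 0) = 3*6 = 18)
-129*67 + (6 - 2)*(E*R) = -129*67 + (6 - 2)*(4*18) = -8643 + 4*72 = -8643 + 288 = -8355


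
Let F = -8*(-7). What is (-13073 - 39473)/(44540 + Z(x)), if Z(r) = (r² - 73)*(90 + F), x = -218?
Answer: -26273/3486193 ≈ -0.0075363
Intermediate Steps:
F = 56
Z(r) = -10658 + 146*r² (Z(r) = (r² - 73)*(90 + 56) = (-73 + r²)*146 = -10658 + 146*r²)
(-13073 - 39473)/(44540 + Z(x)) = (-13073 - 39473)/(44540 + (-10658 + 146*(-218)²)) = -52546/(44540 + (-10658 + 146*47524)) = -52546/(44540 + (-10658 + 6938504)) = -52546/(44540 + 6927846) = -52546/6972386 = -52546*1/6972386 = -26273/3486193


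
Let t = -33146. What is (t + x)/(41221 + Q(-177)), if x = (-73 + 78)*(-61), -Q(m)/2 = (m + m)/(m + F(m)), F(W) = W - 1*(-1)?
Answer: -1073473/1322755 ≈ -0.81154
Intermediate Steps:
F(W) = 1 + W (F(W) = W + 1 = 1 + W)
Q(m) = -4*m/(1 + 2*m) (Q(m) = -2*(m + m)/(m + (1 + m)) = -2*2*m/(1 + 2*m) = -4*m/(1 + 2*m))
x = -305 (x = 5*(-61) = -305)
(t + x)/(41221 + Q(-177)) = (-33146 - 305)/(41221 - 4*(-177)/(1 + 2*(-177))) = -33451/(41221 - 4*(-177)/(1 - 354)) = -33451/(41221 - 4*(-177)/(-353)) = -33451/(41221 - 4*(-177)*(-1/353)) = -33451/(41221 - 708/353) = -33451/14550305/353 = -33451*353/14550305 = -1073473/1322755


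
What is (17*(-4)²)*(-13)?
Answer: -3536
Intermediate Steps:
(17*(-4)²)*(-13) = (17*16)*(-13) = 272*(-13) = -3536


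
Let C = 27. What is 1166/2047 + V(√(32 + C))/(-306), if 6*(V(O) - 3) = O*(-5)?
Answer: 116885/208794 + 5*√59/1836 ≈ 0.58073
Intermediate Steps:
V(O) = 3 - 5*O/6 (V(O) = 3 + (O*(-5))/6 = 3 + (-5*O)/6 = 3 - 5*O/6)
1166/2047 + V(√(32 + C))/(-306) = 1166/2047 + (3 - 5*√(32 + 27)/6)/(-306) = 1166*(1/2047) + (3 - 5*√59/6)*(-1/306) = 1166/2047 + (-1/102 + 5*√59/1836) = 116885/208794 + 5*√59/1836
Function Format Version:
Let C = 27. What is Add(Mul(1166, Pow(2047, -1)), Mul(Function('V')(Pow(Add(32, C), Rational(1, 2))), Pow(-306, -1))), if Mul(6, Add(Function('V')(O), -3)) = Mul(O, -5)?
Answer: Add(Rational(116885, 208794), Mul(Rational(5, 1836), Pow(59, Rational(1, 2)))) ≈ 0.58073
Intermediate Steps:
Function('V')(O) = Add(3, Mul(Rational(-5, 6), O)) (Function('V')(O) = Add(3, Mul(Rational(1, 6), Mul(O, -5))) = Add(3, Mul(Rational(1, 6), Mul(-5, O))) = Add(3, Mul(Rational(-5, 6), O)))
Add(Mul(1166, Pow(2047, -1)), Mul(Function('V')(Pow(Add(32, C), Rational(1, 2))), Pow(-306, -1))) = Add(Mul(1166, Pow(2047, -1)), Mul(Add(3, Mul(Rational(-5, 6), Pow(Add(32, 27), Rational(1, 2)))), Pow(-306, -1))) = Add(Mul(1166, Rational(1, 2047)), Mul(Add(3, Mul(Rational(-5, 6), Pow(59, Rational(1, 2)))), Rational(-1, 306))) = Add(Rational(1166, 2047), Add(Rational(-1, 102), Mul(Rational(5, 1836), Pow(59, Rational(1, 2))))) = Add(Rational(116885, 208794), Mul(Rational(5, 1836), Pow(59, Rational(1, 2))))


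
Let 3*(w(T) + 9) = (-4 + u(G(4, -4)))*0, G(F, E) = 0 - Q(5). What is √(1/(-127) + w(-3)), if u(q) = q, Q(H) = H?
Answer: 2*I*√36322/127 ≈ 3.0013*I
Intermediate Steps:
G(F, E) = -5 (G(F, E) = 0 - 1*5 = 0 - 5 = -5)
w(T) = -9 (w(T) = -9 + ((-4 - 5)*0)/3 = -9 + (-9*0)/3 = -9 + (⅓)*0 = -9 + 0 = -9)
√(1/(-127) + w(-3)) = √(1/(-127) - 9) = √(-1/127 - 9) = √(-1144/127) = 2*I*√36322/127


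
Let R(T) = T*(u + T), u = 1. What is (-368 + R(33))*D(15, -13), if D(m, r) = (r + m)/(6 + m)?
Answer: 1508/21 ≈ 71.810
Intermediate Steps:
D(m, r) = (m + r)/(6 + m)
R(T) = T*(1 + T)
(-368 + R(33))*D(15, -13) = (-368 + 33*(1 + 33))*((15 - 13)/(6 + 15)) = (-368 + 33*34)*(2/21) = (-368 + 1122)*((1/21)*2) = 754*(2/21) = 1508/21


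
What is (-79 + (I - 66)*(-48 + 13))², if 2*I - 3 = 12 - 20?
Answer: 21501769/4 ≈ 5.3754e+6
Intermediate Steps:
I = -5/2 (I = 3/2 + (12 - 20)/2 = 3/2 + (½)*(-8) = 3/2 - 4 = -5/2 ≈ -2.5000)
(-79 + (I - 66)*(-48 + 13))² = (-79 + (-5/2 - 66)*(-48 + 13))² = (-79 - 137/2*(-35))² = (-79 + 4795/2)² = (4637/2)² = 21501769/4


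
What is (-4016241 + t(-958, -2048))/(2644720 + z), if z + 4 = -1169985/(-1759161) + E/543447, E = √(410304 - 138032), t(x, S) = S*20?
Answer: -1089654292857433392597446704377839421/710299259883200496160411361302325153 + 3032580778861534137285372*√17017/710299259883200496160411361302325153 ≈ -1.5341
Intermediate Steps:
t(x, S) = 20*S
E = 4*√17017 (E = √272272 = 4*√17017 ≈ 521.80)
z = -1955553/586387 + 4*√17017/543447 (z = -4 + (-1169985/(-1759161) + (4*√17017)/543447) = -4 + (-1169985*(-1/1759161) + (4*√17017)*(1/543447)) = -4 + (389995/586387 + 4*√17017/543447) = -1955553/586387 + 4*√17017/543447 ≈ -3.3340)
(-4016241 + t(-958, -2048))/(2644720 + z) = (-4016241 + 20*(-2048))/(2644720 + (-1955553/586387 + 4*√17017/543447)) = (-4016241 - 40960)/(1550827471087/586387 + 4*√17017/543447) = -4057201/(1550827471087/586387 + 4*√17017/543447)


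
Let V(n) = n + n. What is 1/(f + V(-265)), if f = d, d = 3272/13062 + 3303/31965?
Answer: -69587805/36856914439 ≈ -0.0018881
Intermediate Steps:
V(n) = 2*n
d = 24622211/69587805 (d = 3272*(1/13062) + 3303*(1/31965) = 1636/6531 + 1101/10655 = 24622211/69587805 ≈ 0.35383)
f = 24622211/69587805 ≈ 0.35383
1/(f + V(-265)) = 1/(24622211/69587805 + 2*(-265)) = 1/(24622211/69587805 - 530) = 1/(-36856914439/69587805) = -69587805/36856914439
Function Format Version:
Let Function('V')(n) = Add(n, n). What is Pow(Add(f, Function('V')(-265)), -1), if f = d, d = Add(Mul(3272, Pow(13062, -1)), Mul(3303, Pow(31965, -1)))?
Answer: Rational(-69587805, 36856914439) ≈ -0.0018881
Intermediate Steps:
Function('V')(n) = Mul(2, n)
d = Rational(24622211, 69587805) (d = Add(Mul(3272, Rational(1, 13062)), Mul(3303, Rational(1, 31965))) = Add(Rational(1636, 6531), Rational(1101, 10655)) = Rational(24622211, 69587805) ≈ 0.35383)
f = Rational(24622211, 69587805) ≈ 0.35383
Pow(Add(f, Function('V')(-265)), -1) = Pow(Add(Rational(24622211, 69587805), Mul(2, -265)), -1) = Pow(Add(Rational(24622211, 69587805), -530), -1) = Pow(Rational(-36856914439, 69587805), -1) = Rational(-69587805, 36856914439)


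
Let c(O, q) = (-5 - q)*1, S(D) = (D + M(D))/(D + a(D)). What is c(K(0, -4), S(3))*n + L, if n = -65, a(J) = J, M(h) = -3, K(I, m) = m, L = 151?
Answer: 476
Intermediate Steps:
S(D) = (-3 + D)/(2*D) (S(D) = (D - 3)/(D + D) = (-3 + D)/((2*D)) = (-3 + D)*(1/(2*D)) = (-3 + D)/(2*D))
c(O, q) = -5 - q
c(K(0, -4), S(3))*n + L = (-5 - (-3 + 3)/(2*3))*(-65) + 151 = (-5 - 0/(2*3))*(-65) + 151 = (-5 - 1*0)*(-65) + 151 = (-5 + 0)*(-65) + 151 = -5*(-65) + 151 = 325 + 151 = 476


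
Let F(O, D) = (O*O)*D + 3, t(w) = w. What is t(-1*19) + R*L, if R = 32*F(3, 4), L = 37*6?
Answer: 277037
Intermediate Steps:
F(O, D) = 3 + D*O² (F(O, D) = O²*D + 3 = D*O² + 3 = 3 + D*O²)
L = 222
R = 1248 (R = 32*(3 + 4*3²) = 32*(3 + 4*9) = 32*(3 + 36) = 32*39 = 1248)
t(-1*19) + R*L = -1*19 + 1248*222 = -19 + 277056 = 277037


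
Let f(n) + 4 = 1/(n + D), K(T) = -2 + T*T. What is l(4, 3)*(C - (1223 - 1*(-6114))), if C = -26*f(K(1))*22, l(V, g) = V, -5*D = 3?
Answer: -18766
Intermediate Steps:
D = -⅗ (D = -⅕*3 = -⅗ ≈ -0.60000)
K(T) = -2 + T²
f(n) = -4 + 1/(-⅗ + n) (f(n) = -4 + 1/(n - ⅗) = -4 + 1/(-⅗ + n))
C = 5291/2 (C = -26*(17 - 20*(-2 + 1²))/(-3 + 5*(-2 + 1²))*22 = -26*(17 - 20*(-2 + 1))/(-3 + 5*(-2 + 1))*22 = -26*(17 - 20*(-1))/(-3 + 5*(-1))*22 = -26*(17 + 20)/(-3 - 5)*22 = -26*37/(-8)*22 = -(-13)*37/4*22 = -26*(-37/8)*22 = (481/4)*22 = 5291/2 ≈ 2645.5)
l(4, 3)*(C - (1223 - 1*(-6114))) = 4*(5291/2 - (1223 - 1*(-6114))) = 4*(5291/2 - (1223 + 6114)) = 4*(5291/2 - 1*7337) = 4*(5291/2 - 7337) = 4*(-9383/2) = -18766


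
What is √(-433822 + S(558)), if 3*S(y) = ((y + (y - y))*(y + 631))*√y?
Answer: √(-433822 + 663462*√62) ≈ 2188.7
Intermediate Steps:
S(y) = y^(3/2)*(631 + y)/3 (S(y) = (((y + (y - y))*(y + 631))*√y)/3 = (((y + 0)*(631 + y))*√y)/3 = ((y*(631 + y))*√y)/3 = (y^(3/2)*(631 + y))/3 = y^(3/2)*(631 + y)/3)
√(-433822 + S(558)) = √(-433822 + 558^(3/2)*(631 + 558)/3) = √(-433822 + (⅓)*(1674*√62)*1189) = √(-433822 + 663462*√62)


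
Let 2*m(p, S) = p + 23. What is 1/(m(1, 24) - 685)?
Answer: -1/673 ≈ -0.0014859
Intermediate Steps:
m(p, S) = 23/2 + p/2 (m(p, S) = (p + 23)/2 = (23 + p)/2 = 23/2 + p/2)
1/(m(1, 24) - 685) = 1/((23/2 + (½)*1) - 685) = 1/((23/2 + ½) - 685) = 1/(12 - 685) = 1/(-673) = -1/673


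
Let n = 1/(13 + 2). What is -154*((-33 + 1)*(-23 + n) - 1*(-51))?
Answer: -1813042/15 ≈ -1.2087e+5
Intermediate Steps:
n = 1/15 ≈ 0.066667
-154*((-33 + 1)*(-23 + n) - 1*(-51)) = -154*((-33 + 1)*(-23 + 1/15) - 1*(-51)) = -154*(-32*(-344/15) + 51) = -154*(11008/15 + 51) = -154*11773/15 = -14*129503/15 = -1813042/15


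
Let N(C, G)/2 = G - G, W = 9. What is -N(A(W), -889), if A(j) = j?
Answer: 0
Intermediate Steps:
N(C, G) = 0 (N(C, G) = 2*(G - G) = 2*0 = 0)
-N(A(W), -889) = -1*0 = 0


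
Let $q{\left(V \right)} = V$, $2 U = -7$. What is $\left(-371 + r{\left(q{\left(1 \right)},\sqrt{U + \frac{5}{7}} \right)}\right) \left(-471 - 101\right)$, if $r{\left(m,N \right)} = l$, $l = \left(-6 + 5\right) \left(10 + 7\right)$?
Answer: $221936$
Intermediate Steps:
$U = - \frac{7}{2}$ ($U = \frac{1}{2} \left(-7\right) = - \frac{7}{2} \approx -3.5$)
$l = -17$ ($l = \left(-1\right) 17 = -17$)
$r{\left(m,N \right)} = -17$
$\left(-371 + r{\left(q{\left(1 \right)},\sqrt{U + \frac{5}{7}} \right)}\right) \left(-471 - 101\right) = \left(-371 - 17\right) \left(-471 - 101\right) = \left(-388\right) \left(-572\right) = 221936$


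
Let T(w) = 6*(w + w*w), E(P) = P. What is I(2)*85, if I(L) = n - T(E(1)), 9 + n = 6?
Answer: -1275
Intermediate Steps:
n = -3 (n = -9 + 6 = -3)
T(w) = 6*w + 6*w² (T(w) = 6*(w + w²) = 6*w + 6*w²)
I(L) = -15 (I(L) = -3 - 6*(1 + 1) = -3 - 6*2 = -3 - 1*12 = -3 - 12 = -15)
I(2)*85 = -15*85 = -1275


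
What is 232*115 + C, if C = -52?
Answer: 26628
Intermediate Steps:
232*115 + C = 232*115 - 52 = 26680 - 52 = 26628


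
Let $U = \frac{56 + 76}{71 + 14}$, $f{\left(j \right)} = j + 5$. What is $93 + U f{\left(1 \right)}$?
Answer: $\frac{8697}{85} \approx 102.32$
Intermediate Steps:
$f{\left(j \right)} = 5 + j$
$U = \frac{132}{85} \approx 1.5529$
$93 + U f{\left(1 \right)} = 93 + \frac{132 \left(5 + 1\right)}{85} = 93 + \frac{132}{85} \cdot 6 = 93 + \frac{792}{85} = \frac{8697}{85}$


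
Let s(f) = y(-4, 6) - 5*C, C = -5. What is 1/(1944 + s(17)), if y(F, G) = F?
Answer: 1/1965 ≈ 0.00050891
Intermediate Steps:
s(f) = 21 (s(f) = -4 - 5*(-5) = -4 + 25 = 21)
1/(1944 + s(17)) = 1/(1944 + 21) = 1/1965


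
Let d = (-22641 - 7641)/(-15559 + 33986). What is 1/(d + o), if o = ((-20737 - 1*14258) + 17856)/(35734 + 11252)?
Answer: -288603674/579550135 ≈ -0.49798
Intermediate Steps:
d = -30282/18427 ≈ -1.6433
o = -5713/15662 (o = ((-20737 - 14258) + 17856)/46986 = (-34995 + 17856)*(1/46986) = -17139*1/46986 = -5713/15662 ≈ -0.36477)
1/(d + o) = 1/(-30282/18427 - 5713/15662) = 1/(-579550135/288603674) = -288603674/579550135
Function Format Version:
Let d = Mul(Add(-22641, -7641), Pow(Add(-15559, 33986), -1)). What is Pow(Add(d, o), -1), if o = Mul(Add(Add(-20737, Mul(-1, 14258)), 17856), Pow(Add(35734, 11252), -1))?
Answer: Rational(-288603674, 579550135) ≈ -0.49798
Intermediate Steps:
d = Rational(-30282, 18427) (d = Mul(-30282, Pow(18427, -1)) = Mul(-30282, Rational(1, 18427)) = Rational(-30282, 18427) ≈ -1.6433)
o = Rational(-5713, 15662) (o = Mul(Add(Add(-20737, -14258), 17856), Pow(46986, -1)) = Mul(Add(-34995, 17856), Rational(1, 46986)) = Mul(-17139, Rational(1, 46986)) = Rational(-5713, 15662) ≈ -0.36477)
Pow(Add(d, o), -1) = Pow(Add(Rational(-30282, 18427), Rational(-5713, 15662)), -1) = Pow(Rational(-579550135, 288603674), -1) = Rational(-288603674, 579550135)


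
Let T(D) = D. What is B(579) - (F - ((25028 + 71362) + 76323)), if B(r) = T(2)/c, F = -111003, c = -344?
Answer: 48799151/172 ≈ 2.8372e+5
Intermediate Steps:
B(r) = -1/172 (B(r) = 2/(-344) = 2*(-1/344) = -1/172)
B(579) - (F - ((25028 + 71362) + 76323)) = -1/172 - (-111003 - ((25028 + 71362) + 76323)) = -1/172 - (-111003 - (96390 + 76323)) = -1/172 - (-111003 - 1*172713) = -1/172 - (-111003 - 172713) = -1/172 - 1*(-283716) = -1/172 + 283716 = 48799151/172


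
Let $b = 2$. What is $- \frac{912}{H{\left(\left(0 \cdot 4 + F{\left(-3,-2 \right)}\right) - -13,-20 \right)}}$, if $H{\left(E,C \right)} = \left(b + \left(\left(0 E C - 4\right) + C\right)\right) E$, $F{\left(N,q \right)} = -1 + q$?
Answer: $\frac{228}{55} \approx 4.1455$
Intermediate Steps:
$H{\left(E,C \right)} = E \left(-2 + C\right)$ ($H{\left(E,C \right)} = \left(2 + \left(\left(0 E C - 4\right) + C\right)\right) E = \left(2 + \left(\left(0 C - 4\right) + C\right)\right) E = \left(2 + \left(\left(0 - 4\right) + C\right)\right) E = \left(2 + \left(-4 + C\right)\right) E = \left(-2 + C\right) E = E \left(-2 + C\right)$)
$- \frac{912}{H{\left(\left(0 \cdot 4 + F{\left(-3,-2 \right)}\right) - -13,-20 \right)}} = - \frac{912}{\left(\left(0 \cdot 4 - 3\right) - -13\right) \left(-2 - 20\right)} = - \frac{912}{\left(\left(0 - 3\right) + 13\right) \left(-22\right)} = - \frac{912}{\left(-3 + 13\right) \left(-22\right)} = - \frac{912}{10 \left(-22\right)} = - \frac{912}{-220} = \left(-912\right) \left(- \frac{1}{220}\right) = \frac{228}{55}$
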